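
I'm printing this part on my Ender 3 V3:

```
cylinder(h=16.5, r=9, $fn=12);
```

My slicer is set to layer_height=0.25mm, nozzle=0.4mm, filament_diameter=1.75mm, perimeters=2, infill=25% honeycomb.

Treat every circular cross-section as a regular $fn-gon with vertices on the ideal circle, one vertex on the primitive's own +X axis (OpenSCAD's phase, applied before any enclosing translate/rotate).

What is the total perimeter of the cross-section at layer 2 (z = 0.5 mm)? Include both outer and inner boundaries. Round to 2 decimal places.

55.90 mm

At z = 0.5 mm: the cylinder: section is a regular 12-gon, circumradius r=9 (perimeter = 2·12·9.000·sin(180°/12) = 55.90 mm). Overall, the cross-section is a single solid region. Total boundary length (outer) = 55.90 mm.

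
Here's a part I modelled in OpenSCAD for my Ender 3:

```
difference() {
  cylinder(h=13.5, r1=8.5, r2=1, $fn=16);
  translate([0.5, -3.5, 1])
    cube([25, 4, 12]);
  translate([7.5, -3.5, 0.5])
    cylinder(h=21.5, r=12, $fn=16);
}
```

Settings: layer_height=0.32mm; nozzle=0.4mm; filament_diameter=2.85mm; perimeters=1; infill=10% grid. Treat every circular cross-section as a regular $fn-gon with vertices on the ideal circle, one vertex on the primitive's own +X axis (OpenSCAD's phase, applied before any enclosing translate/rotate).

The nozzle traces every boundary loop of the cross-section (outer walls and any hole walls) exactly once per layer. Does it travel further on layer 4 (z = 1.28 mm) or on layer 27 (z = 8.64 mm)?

Layer 4 (z = 1.28): the cone contributes a regular 16-gon of circumradius 7.789 (interpolated between r1=8.5 and r2=1 at t=0.095) (perimeter = 2·16·7.789·sin(180°/16) = 48.63 mm); the 25×4 cube at (0.5, -3.5) contributes its full rectangle (perimeter 58.00 mm); the cylinder at (7.5, -3.5): section is a regular 16-gon, circumradius r=12 (perimeter = 2·16·12.000·sin(180°/16) = 74.91 mm); Subtracting the remaining from the first: starting from the cone, the 25×4 cube at (0.5, -3.5) partially overlaps it — only the 27.85 mm² overlap (of its 100.00 mm²) is removed, clipping the outline; the r=12 cylinder at (7.5, -3.5) partially overlaps it — only the 106.07 mm² overlap (of its 440.85 mm²) is removed, clipping the outline — boundary = 39.39 mm. So its perimeter = 39.39 mm. Layer 27 (z = 8.64): the cone contributes a regular 16-gon of circumradius 3.700 (interpolated between r1=8.5 and r2=1 at t=0.640) (perimeter = 2·16·3.700·sin(180°/16) = 23.10 mm); the cube at (0.5, -3.5) (footprint 25×4) is included at this height (perimeter 58.00 mm); the r=12 cylinder at (7.5, -3.5) gives a regular 16-gon of circumradius 12 (constant along its height) (perimeter = 2·16·12.000·sin(180°/16) = 74.91 mm); After the difference (first − rest): starting from the cone, the 25×4 cube at (0.5, -3.5) partially overlaps it — only the 10.20 mm² overlap (of its 100.00 mm²) is removed, clipping the outline; the r=12 cylinder at (7.5, -3.5) partially overlaps it — only the 31.65 mm² overlap (of its 440.85 mm²) is removed, clipping the outline — boundary = 3.29 mm. So its perimeter = 3.29 mm. Layer 4 is larger (39.39 vs 3.29 mm).

layer 4 (z = 1.28 mm)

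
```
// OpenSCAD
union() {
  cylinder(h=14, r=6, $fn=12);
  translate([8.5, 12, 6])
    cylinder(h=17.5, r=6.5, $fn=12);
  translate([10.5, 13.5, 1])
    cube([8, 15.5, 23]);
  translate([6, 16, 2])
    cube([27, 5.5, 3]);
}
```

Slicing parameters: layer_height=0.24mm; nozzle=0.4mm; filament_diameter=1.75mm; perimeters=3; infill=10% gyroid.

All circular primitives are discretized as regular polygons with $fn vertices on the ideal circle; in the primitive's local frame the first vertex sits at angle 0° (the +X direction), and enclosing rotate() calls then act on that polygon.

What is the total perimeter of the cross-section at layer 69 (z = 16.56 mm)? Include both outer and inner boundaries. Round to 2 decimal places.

72.34 mm

At z = 16.56 mm: the cylinder is not intersected at this z (z outside [0, 14]); the r=6.5 cylinder at (8.5, 12) gives a regular 12-gon of circumradius 6.5 (constant along its height) (perimeter = 2·12·6.500·sin(180°/12) = 40.38 mm); the cube at (10.5, 13.5) is present — its section is the full 8×15.5 rectangle (perimeter 47.00 mm); the cube at (6, 16) does not reach this height (z outside [2, 5]); Combining (union): the regions partially overlap (shared area 12.77 mm²), so the edge portions inside another operand are dropped and the merged outline is re-measured after clipping — boundary = 72.34 mm. Overall, the cross-section is a single solid region. Total boundary length (outer) = 72.34 mm.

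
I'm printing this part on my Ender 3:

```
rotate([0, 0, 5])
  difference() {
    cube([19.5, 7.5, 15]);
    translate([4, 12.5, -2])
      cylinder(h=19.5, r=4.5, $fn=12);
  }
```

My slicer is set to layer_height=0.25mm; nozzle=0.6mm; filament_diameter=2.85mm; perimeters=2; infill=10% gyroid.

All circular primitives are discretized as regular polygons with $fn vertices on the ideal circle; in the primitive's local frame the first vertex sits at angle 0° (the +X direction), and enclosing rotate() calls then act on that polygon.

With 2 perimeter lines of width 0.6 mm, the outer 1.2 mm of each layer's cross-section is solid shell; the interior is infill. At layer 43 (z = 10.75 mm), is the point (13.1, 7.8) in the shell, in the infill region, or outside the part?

shell

At z = 10.75 mm: the 19.5×7.5 cube contributes its full rectangle; the r=4.5 cylinder at (4, 12.5) gives a regular 12-gon of circumradius 4.5 (constant along its height); Taking the first minus the rest: starting from the 19.5×7.5 cube, the r=4.5 cylinder at (4, 12.5) misses the remaining region (no effect) — 1 connected region; (rotated 5° about Z; rotation is an isometry so areas/perimeters/island counts are preserved). Overall, the cross-section is a single solid region. Undo the 5° rotation: the query point maps to (13.730, 6.629) in the un-rotated model frame. The nearest boundary edge runs (0.00, 7.50)→(19.50, 7.50); distance from the point to it = 0.87 mm. The point is inside the cross-section, 0.87 mm from the nearest boundary — within the 1.2 mm shell band (2 × 0.6).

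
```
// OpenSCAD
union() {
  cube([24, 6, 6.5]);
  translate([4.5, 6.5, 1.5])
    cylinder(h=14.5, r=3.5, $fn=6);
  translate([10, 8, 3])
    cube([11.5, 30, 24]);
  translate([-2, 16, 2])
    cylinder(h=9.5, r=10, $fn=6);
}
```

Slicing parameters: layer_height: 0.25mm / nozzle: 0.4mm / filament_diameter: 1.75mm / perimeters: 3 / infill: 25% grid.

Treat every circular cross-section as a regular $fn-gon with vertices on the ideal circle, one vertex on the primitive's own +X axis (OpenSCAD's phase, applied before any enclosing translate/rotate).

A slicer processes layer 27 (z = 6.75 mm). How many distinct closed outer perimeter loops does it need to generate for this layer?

2

At z = 6.75 mm: the cube is not intersected at this z (z outside [0, 6.5]); the r=3.5 cylinder at (4.5, 6.5) gives a regular 6-gon of circumradius 3.5 (constant along its height); the cube at (10, 8) is present — its section is the full 11.5×30 rectangle; the r=10 cylinder at (-2, 16) gives a regular 6-gon of circumradius 10 (constant along its height); Merging all regions: the regions partially overlap (shared area 3.32 mm²), so overlapping operands fuse into one piece — 2 connected regions. The result has 2 disconnected regions.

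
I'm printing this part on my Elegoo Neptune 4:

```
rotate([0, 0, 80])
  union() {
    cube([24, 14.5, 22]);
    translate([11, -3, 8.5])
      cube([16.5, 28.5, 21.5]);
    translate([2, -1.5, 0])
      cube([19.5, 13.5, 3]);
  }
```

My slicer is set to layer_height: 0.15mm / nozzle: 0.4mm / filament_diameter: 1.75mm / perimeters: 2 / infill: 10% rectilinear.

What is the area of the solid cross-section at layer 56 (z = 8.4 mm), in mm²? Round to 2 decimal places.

348.00 mm²

At z = 8.4 mm: the cube is present — its section is the full 24×14.5 rectangle (area 348.00 mm²); the cube at (11, -3) does not reach this height (z outside [8.5, 30]); the cube at (2, -1.5) does not reach this height (z outside [0, 3]); Merging all regions: only the 24×14.5 cube is present, so the union is just that shape — area = 348.00 mm²; (whole slice rotated 80° about Z — lengths, areas and connectivity unchanged). Overall, the cross-section is a single solid region. Net area = 348.00 mm².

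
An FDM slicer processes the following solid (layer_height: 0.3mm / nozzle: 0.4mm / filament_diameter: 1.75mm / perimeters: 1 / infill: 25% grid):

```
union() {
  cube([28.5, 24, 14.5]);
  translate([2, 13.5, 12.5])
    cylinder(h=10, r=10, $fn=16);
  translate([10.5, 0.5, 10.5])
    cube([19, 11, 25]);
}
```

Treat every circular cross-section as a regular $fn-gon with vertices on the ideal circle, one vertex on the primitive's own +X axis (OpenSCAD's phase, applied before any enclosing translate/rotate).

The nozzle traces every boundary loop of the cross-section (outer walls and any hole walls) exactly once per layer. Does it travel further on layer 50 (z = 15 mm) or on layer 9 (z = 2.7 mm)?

layer 50 (z = 15 mm)

Layer 50 (z = 15): the cube is not intersected at this z (z outside [0, 14.5]); the cylinder at (2, 13.5): section is a regular 16-gon, circumradius r=10 (perimeter = 2·16·10.000·sin(180°/16) = 62.43 mm); the 19×11 cube at (10.5, 0.5) contributes its full rectangle (perimeter 60.00 mm); Combining (union): the regions partially overlap (shared area 2.09 mm²), so the edge portions inside another operand are dropped and the merged outline is re-measured after clipping — boundary = 115.20 mm. So its perimeter = 115.20 mm. Layer 9 (z = 2.7): the cube (footprint 28.5×24) is included at this height (perimeter 105.00 mm); the cylinder at (2, 13.5) is not intersected at this z (z outside [12.5, 22.5]); the cube at (10.5, 0.5) does not reach this height (z outside [10.5, 35.5]); Taking the union: only the 28.5×24 cube is present, so the union is just that shape — boundary = 105.00 mm. So its perimeter = 105.00 mm. Layer 50 is larger (115.20 vs 105.00 mm).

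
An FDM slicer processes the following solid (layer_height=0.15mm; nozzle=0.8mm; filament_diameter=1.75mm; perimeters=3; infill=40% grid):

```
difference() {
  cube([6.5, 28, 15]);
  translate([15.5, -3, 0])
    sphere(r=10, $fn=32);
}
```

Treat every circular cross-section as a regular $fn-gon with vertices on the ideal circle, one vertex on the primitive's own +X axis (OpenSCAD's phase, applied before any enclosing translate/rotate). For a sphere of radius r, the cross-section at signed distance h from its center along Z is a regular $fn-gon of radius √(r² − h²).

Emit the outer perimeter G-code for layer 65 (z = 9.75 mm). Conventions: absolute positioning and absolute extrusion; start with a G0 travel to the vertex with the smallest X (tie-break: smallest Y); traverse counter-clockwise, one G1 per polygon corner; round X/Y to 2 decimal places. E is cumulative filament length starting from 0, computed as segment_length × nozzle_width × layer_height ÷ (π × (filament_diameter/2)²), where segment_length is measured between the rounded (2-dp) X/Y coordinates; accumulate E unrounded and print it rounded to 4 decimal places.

G0 X0.00 Y0.00 Z9.75
G1 X6.50 Y0.00 E0.3243
G1 X6.50 Y28.00 E1.7212
G1 X0.00 Y28.00 E2.0455
G1 X0.00 Y0.00 E3.4424

At z = 9.75 mm: the cube (footprint 6.5×28) is included at this height; the r=10 sphere at (15.5, -3) contributes a regular 32-gon of circumradius √(10²−9.75²) = 2.222; After the difference (first − rest): starting from the 6.5×28 cube, the r=10 sphere at (15.5, -3) misses the remaining region (no effect) — 1 connected region. The outline is a single polygon with 4 vertices. Extrusion per mm of travel: 0.8 × 0.15 / (π × 0.875²) = 0.049890. Accumulating E over each segment gives final E = 3.4424.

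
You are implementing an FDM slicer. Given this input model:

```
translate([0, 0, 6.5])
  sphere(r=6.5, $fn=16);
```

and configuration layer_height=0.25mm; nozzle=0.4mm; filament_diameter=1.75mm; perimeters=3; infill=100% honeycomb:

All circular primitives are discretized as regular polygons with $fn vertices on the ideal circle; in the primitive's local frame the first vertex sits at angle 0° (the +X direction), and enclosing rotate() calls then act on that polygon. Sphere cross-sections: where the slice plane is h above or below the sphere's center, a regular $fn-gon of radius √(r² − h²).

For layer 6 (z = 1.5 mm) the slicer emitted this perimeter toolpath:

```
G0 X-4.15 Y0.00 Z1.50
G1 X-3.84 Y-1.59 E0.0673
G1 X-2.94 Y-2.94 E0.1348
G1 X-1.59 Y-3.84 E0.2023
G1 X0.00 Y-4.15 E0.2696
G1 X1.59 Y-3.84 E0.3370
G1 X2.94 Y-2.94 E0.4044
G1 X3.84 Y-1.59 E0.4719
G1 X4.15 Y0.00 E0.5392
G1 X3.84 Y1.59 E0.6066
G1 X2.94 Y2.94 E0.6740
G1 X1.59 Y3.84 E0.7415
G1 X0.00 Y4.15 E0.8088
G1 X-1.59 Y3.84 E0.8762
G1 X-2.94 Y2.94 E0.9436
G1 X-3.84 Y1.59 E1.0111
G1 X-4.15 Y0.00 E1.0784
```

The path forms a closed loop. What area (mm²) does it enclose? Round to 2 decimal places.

Apply the shoelace formula to the sequence of (X, Y) vertices; enclosed area = 52.85 mm².

52.85 mm²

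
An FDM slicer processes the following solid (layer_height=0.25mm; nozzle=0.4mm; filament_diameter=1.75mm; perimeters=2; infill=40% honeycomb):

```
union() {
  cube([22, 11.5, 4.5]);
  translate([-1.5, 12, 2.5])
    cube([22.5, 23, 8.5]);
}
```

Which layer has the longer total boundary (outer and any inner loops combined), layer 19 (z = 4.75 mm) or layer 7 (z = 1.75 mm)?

Layer 19 (z = 4.75): the cube does not reach this height (z outside [0, 4.5]); the 22.5×23 cube at (-1.5, 12) contributes its full rectangle (perimeter 91.00 mm); Merging all regions: only the 22.5×23 cube at (-1.5, 12) is present, so the union is just that shape — boundary = 91.00 mm. So its perimeter = 91.00 mm. Layer 7 (z = 1.75): the cube (footprint 22×11.5) is included at this height (perimeter 67.00 mm); the cube at (-1.5, 12) is absent (z outside [2.5, 11]); Merging all regions: only the 22×11.5 cube is present, so the union is just that shape — boundary = 67.00 mm. So its perimeter = 67.00 mm. Layer 19 is larger (91.00 vs 67.00 mm).

layer 19 (z = 4.75 mm)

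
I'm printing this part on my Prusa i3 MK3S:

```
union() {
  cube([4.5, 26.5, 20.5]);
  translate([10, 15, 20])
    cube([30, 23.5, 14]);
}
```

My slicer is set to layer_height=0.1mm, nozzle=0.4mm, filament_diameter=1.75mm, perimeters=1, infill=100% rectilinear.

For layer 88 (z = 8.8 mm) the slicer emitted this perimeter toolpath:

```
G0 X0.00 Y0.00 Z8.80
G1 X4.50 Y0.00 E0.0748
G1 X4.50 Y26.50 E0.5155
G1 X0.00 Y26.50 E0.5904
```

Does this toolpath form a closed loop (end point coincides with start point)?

no

Start point (G0): (0.00, 0.00). End point (last G1): the path does not return to the start — open.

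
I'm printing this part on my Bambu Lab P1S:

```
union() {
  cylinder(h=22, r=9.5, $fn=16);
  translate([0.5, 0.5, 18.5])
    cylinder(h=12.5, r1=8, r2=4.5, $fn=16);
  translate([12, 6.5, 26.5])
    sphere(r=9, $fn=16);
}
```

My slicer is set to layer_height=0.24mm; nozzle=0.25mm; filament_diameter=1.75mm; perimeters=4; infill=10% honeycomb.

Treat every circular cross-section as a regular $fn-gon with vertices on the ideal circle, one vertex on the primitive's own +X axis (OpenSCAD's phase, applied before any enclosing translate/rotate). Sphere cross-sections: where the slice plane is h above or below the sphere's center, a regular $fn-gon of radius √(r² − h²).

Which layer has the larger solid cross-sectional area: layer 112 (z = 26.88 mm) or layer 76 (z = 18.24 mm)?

layer 112 (z = 26.88 mm)

Layer 112 (z = 26.88): the cylinder is not intersected at this z (z outside [0, 22]); the cone at (0.5, 0.5): at t=0.670 of its height the radius interpolates to r₁+(r₂−r₁)t = 5.654, giving a regular 16-gon of that circumradius (area = (16/2)·5.654²·sin(360°/16) = 97.85 mm²); the r=9 sphere at (12, 6.5) contributes a regular 16-gon of circumradius √(9²−0.38²) = 8.992 (area = (16/2)·8.992²·sin(360°/16) = 247.54 mm²); Merging all regions: the regions partially overlap — summed areas 345.39 mm² minus the doubly-counted overlap 6.21 mm² gives 339.18 mm² — area = 339.18 mm². So its area = 339.18 mm². Layer 76 (z = 18.24): the r=9.5 cylinder contributes a regular 16-gon of circumradius 9.5 (area = (16/2)·9.500²·sin(360°/16) = 276.30 mm²); the cone at (0.5, 0.5) is absent (z outside [18.5, 31]); the r=9 sphere at (12, 6.5) contributes a regular 16-gon of circumradius √(9²−8.26²) = 3.574 (area = (16/2)·3.574²·sin(360°/16) = 39.10 mm²); Merging all regions: the 2 present regions are separate (no shared area or edge), so areas and boundary lengths simply add and each stays a separate island — area = 315.40 mm². So its area = 315.40 mm². Layer 112 is larger (339.18 vs 315.40 mm²).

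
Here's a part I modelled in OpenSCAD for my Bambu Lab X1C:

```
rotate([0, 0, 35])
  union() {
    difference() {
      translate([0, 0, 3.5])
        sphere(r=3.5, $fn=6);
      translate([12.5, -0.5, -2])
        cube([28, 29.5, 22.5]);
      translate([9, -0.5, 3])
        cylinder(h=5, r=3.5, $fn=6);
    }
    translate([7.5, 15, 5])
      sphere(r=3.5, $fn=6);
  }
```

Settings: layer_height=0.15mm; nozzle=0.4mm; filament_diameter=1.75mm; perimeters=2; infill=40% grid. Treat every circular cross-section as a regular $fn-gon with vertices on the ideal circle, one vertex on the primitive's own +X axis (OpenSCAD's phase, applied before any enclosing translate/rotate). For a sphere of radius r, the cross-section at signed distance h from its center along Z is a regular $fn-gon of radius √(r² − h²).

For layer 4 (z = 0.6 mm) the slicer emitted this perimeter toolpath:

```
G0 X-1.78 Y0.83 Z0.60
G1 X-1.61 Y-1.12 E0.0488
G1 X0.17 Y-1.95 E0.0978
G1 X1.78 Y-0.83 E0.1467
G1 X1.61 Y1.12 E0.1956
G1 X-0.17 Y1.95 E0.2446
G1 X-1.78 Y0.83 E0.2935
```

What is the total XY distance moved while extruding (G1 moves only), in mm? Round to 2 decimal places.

11.77 mm

Sum the Euclidean lengths of each G1 segment: total = 11.77 mm.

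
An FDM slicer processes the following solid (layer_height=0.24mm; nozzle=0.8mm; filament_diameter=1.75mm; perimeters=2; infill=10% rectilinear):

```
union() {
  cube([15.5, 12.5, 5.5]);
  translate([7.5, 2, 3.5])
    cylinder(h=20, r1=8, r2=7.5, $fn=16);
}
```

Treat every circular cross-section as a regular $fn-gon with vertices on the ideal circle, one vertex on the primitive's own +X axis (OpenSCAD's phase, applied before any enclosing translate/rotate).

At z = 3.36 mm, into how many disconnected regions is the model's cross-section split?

1

At z = 3.36 mm: the cube is present — its section is the full 15.5×12.5 rectangle; the cone at (7.5, 2) is not intersected at this z (z outside [3.5, 23.5]); Taking the union: only the 15.5×12.5 cube is present, so the union is just that shape — 1 connected region. The result has 1 disconnected region.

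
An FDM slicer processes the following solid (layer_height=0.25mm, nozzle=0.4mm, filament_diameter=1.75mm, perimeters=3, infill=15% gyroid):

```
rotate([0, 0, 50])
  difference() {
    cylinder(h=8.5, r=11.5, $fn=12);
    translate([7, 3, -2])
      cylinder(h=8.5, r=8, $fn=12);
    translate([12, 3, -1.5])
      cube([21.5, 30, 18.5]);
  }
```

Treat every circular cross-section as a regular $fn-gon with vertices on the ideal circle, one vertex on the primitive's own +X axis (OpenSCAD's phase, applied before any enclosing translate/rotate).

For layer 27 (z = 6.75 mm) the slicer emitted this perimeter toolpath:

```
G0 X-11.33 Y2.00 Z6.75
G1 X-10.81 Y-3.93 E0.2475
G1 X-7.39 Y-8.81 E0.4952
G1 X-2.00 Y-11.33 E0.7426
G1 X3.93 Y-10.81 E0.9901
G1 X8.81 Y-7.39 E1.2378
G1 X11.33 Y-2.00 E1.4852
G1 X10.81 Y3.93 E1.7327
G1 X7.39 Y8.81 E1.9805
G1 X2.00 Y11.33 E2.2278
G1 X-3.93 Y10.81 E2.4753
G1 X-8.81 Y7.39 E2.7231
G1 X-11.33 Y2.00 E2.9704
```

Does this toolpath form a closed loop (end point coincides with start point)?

Start point (G0): (-11.33, 2.00). End point (last G1): the path returns to the start — closed.

yes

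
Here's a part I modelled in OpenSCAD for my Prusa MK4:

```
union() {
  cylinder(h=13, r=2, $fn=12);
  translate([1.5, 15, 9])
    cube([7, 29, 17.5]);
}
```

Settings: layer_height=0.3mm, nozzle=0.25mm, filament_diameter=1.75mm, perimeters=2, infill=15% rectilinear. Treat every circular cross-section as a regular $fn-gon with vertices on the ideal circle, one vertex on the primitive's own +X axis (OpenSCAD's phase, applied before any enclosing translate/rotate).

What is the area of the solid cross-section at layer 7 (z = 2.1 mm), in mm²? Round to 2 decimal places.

At z = 2.1 mm: the cylinder: section is a regular 12-gon, circumradius r=2 (area = (12/2)·2.000²·sin(360°/12) = 12.00 mm²); the cube at (1.5, 15) is absent (z outside [9, 26.5]); Taking the union: only the r=2 cylinder is present, so the union is just that shape — area = 12.00 mm². Overall, the cross-section is a single solid region. Net area = 12.00 mm².

12.00 mm²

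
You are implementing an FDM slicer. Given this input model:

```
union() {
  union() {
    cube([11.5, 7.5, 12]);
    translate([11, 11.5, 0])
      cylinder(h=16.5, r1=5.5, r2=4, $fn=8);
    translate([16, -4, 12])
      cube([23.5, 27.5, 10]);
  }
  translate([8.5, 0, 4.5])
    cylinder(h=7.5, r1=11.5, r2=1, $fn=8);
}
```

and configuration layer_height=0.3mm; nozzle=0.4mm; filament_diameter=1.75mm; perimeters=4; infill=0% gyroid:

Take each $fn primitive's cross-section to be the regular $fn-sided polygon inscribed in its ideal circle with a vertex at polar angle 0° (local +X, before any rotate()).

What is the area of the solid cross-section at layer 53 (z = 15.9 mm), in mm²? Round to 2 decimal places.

692.75 mm²

At z = 15.9 mm: the cube is absent (z outside [0, 12]); the cone at (11, 11.5) (r1=5.5→r2=4) has section circumradius 4.055 here — a regular 8-gon (area = (8/2)·4.055²·sin(360°/8) = 46.50 mm²); the cube at (16, -4) (footprint 23.5×27.5) is included at this height (area 646.25 mm²); Taking the union: the 2 present regions are separate (no shared area or edge), so areas and boundary lengths simply add and each stays a separate island — area = 692.75 mm²; the cone at (8.5, 0) is absent (z outside [4.5, 12]); Combining (union): only that combined region is present, so the union is just that shape — area = 692.75 mm². Overall, the cross-section has 2 separate islands. Net area = 692.75 mm².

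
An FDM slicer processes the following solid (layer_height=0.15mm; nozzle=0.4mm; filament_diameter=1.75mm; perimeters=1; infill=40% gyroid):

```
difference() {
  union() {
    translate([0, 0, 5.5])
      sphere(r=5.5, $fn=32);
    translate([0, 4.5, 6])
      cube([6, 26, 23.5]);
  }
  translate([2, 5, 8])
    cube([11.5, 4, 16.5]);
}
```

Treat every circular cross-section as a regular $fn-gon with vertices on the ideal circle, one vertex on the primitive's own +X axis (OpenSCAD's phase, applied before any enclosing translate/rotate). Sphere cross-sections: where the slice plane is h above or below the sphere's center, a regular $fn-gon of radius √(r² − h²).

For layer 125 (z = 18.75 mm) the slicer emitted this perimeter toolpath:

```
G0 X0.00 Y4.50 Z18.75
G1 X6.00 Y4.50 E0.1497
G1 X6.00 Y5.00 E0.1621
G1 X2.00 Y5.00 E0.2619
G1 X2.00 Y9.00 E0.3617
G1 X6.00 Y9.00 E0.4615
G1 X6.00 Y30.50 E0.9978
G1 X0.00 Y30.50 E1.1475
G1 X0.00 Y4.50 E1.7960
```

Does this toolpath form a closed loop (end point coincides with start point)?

yes

Start point (G0): (0.00, 4.50). End point (last G1): the path returns to the start — closed.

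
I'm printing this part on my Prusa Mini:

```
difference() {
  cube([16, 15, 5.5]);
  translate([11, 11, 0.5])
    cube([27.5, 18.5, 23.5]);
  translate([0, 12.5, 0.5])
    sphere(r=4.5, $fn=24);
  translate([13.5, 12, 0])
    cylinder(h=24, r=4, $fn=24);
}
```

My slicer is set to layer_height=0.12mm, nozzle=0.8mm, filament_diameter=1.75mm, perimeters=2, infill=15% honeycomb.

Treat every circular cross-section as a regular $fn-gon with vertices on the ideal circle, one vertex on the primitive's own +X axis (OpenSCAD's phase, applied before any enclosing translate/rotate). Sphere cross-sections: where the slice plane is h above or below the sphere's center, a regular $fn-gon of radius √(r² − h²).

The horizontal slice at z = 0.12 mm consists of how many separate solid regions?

At z = 0.12 mm: the cube is present — its section is the full 16×15 rectangle; the cube at (11, 11) is absent (z outside [0.5, 24]); the sphere at (0, 12.5): section is a regular 24-gon, circumradius = √(r²−h²) = √(4.5²−0.38²) = 4.484; the r=4 cylinder at (13.5, 12) contributes a regular 24-gon of circumradius 4; Subtracting the remaining from the first: starting from the 16×15 cube, the r=4.5 sphere at (0, 12.5) partially overlaps it — only the 26.14 mm² overlap (of its 62.44 mm²) is removed, clipping the outline; the r=4 cylinder at (13.5, 12) partially overlaps it — only the 39.84 mm² overlap (of its 49.69 mm²) is removed, clipping the outline — 1 connected region. The result has 1 disconnected region.

1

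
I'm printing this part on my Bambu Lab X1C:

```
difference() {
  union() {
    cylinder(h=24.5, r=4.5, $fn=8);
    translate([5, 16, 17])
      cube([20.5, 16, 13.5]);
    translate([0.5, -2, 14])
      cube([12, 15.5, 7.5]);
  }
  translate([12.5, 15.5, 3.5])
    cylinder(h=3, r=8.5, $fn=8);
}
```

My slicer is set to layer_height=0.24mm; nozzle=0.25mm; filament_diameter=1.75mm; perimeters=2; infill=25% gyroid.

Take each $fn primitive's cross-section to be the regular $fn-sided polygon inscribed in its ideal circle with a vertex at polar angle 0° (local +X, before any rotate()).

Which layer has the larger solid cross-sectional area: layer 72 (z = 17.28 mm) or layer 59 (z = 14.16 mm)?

layer 72 (z = 17.28 mm)

Layer 72 (z = 17.28): the r=4.5 cylinder contributes a regular 8-gon of circumradius 4.5 (area = (8/2)·4.500²·sin(360°/8) = 57.28 mm²); the cube at (5, 16) (footprint 20.5×16) is included at this height (area 328.00 mm²); the 12×15.5 cube at (0.5, -2) contributes its full rectangle (area 186.00 mm²); Merging all regions: the regions partially overlap — summed areas 571.28 mm² minus the doubly-counted overlap 19.29 mm² gives 551.98 mm² — area = 551.98 mm²; the cylinder at (12.5, 15.5) is not intersected at this z (z outside [3.5, 6.5]); Taking the first minus the rest: none of the subtracted shapes is present at this height, so the result so far is unchanged — area = 551.98 mm². So its area = 551.98 mm². Layer 59 (z = 14.16): the cylinder: section is a regular 8-gon, circumradius r=4.5 (area = (8/2)·4.500²·sin(360°/8) = 57.28 mm²); the cube at (5, 16) does not reach this height (z outside [17, 30.5]); the cube at (0.5, -2) (footprint 12×15.5) is included at this height (area 186.00 mm²); Merging all regions: the regions partially overlap — summed areas 243.28 mm² minus the doubly-counted overlap 19.29 mm² gives 223.98 mm² — area = 223.98 mm²; the cylinder at (12.5, 15.5) does not reach this height (z outside [3.5, 6.5]); Subtracting the remaining from the first: none of the subtracted shapes is present at this height, so that combined region is unchanged — area = 223.98 mm². So its area = 223.98 mm². Layer 72 is larger (551.98 vs 223.98 mm²).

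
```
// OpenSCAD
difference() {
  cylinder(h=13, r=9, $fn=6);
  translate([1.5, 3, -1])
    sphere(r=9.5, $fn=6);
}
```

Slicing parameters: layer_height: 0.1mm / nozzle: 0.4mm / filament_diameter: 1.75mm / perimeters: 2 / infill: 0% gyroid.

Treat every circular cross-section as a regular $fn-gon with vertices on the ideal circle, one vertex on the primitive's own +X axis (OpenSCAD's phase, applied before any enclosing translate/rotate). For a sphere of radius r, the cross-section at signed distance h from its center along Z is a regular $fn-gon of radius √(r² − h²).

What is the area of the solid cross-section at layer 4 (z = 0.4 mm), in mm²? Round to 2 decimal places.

46.04 mm²

At z = 0.4 mm: the cylinder: section is a regular 6-gon, circumradius r=9 (area = (6/2)·9.000²·sin(360°/6) = 210.44 mm²); the r=9.5 sphere at (1.5, 3) contributes a regular 6-gon of circumradius √(9.5²−1.4²) = 9.396 (area = (6/2)·9.396²·sin(360°/6) = 229.38 mm²); Taking the first minus the rest: starting from the r=9 cylinder (210.44 mm²), the r=9.5 sphere at (1.5, 3) partially overlaps it — only the 164.41 mm² overlap (of its 229.38 mm²) is removed, clipping the outline — area = 46.04 mm². Overall, the cross-section is a single solid region. Net area = 46.04 mm².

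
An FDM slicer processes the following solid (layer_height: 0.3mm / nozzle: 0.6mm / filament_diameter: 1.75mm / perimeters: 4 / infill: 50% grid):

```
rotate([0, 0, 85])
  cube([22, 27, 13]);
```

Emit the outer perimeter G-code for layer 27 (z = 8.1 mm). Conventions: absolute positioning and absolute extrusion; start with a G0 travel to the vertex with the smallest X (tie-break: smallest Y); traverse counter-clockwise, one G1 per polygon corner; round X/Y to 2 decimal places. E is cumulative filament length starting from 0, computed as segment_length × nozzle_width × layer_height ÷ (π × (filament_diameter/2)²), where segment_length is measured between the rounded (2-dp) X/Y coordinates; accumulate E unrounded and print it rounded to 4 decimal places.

At z = 8.1 mm: the cube is present — its section is the full 22×27 rectangle; (whole slice rotated 85° about Z — lengths, areas and connectivity unchanged). The outline is a single polygon with 4 vertices. Extrusion per mm of travel: 0.6 × 0.3 / (π × 0.875²) = 0.074835. Accumulating E over each segment gives final E = 7.3348.

G0 X-26.90 Y2.35 Z8.10
G1 X0.00 Y0.00 E2.0207
G1 X1.92 Y21.92 E3.6674
G1 X-24.98 Y24.27 E5.6881
G1 X-26.90 Y2.35 E7.3348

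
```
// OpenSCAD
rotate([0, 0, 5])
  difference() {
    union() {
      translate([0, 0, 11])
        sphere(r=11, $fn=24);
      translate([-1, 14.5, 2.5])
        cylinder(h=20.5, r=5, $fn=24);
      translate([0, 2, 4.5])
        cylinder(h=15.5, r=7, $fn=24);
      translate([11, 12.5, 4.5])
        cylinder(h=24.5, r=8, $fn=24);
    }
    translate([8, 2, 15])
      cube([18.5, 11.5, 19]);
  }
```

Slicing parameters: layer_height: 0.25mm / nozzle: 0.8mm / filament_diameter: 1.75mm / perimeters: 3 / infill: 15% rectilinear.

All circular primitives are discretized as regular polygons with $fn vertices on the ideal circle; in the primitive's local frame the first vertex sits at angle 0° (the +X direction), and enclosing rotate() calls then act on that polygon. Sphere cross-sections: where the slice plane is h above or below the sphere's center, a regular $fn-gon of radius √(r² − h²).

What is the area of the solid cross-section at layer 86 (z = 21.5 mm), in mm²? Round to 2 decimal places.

223.73 mm²

At z = 21.5 mm: the r=11 sphere contributes a regular 24-gon of circumradius √(11²−10.5²) = 3.279 (area = (24/2)·3.279²·sin(360°/24) = 33.39 mm²); the cylinder at (-1, 14.5): section is a regular 24-gon, circumradius r=5 (area = (24/2)·5.000²·sin(360°/24) = 77.65 mm²); the cylinder at (0, 2) is absent (z outside [4.5, 20]); the cylinder at (11, 12.5): section is a regular 24-gon, circumradius r=8 (area = (24/2)·8.000²·sin(360°/24) = 198.77 mm²); Combining (union): the regions partially overlap — summed areas 309.81 mm² minus the doubly-counted overlap 2.17 mm² gives 307.64 mm² — area = 307.64 mm²; the cube at (8, 2) (footprint 18.5×11.5) is included at this height (area 212.75 mm²); Subtracting the remaining from the first: starting from that combined region (307.64 mm²), the 18.5×11.5 cube at (8, 2) partially overlaps it — only the 83.91 mm² overlap (of its 212.75 mm²) is removed, clipping the outline — area = 223.73 mm²; (rotated 5° about Z; rotation is an isometry so areas/perimeters/island counts are preserved). Overall, the cross-section has 2 separate islands. Net area = 223.73 mm².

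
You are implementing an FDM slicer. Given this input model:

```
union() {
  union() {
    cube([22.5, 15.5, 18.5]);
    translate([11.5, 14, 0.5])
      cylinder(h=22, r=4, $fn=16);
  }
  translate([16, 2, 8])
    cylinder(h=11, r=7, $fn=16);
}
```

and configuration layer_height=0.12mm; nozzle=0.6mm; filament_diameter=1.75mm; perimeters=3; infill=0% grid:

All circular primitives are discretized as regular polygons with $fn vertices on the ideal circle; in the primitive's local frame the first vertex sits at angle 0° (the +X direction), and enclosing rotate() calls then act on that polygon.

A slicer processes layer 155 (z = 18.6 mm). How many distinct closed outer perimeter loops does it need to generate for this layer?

At z = 18.6 mm: the cube is absent (z outside [0, 18.5]); the cylinder at (11.5, 14): section is a regular 16-gon, circumradius r=4; Taking the union: only the r=4 cylinder at (11.5, 14) is present, so the union is just that shape — 1 connected region; the r=7 cylinder at (16, 2) gives a regular 16-gon of circumradius 7 (constant along its height); Combining (union): the 2 present regions are separate (no shared area or edge), so areas and boundary lengths simply add and each stays a separate island — 2 connected regions. The result has 2 disconnected regions.

2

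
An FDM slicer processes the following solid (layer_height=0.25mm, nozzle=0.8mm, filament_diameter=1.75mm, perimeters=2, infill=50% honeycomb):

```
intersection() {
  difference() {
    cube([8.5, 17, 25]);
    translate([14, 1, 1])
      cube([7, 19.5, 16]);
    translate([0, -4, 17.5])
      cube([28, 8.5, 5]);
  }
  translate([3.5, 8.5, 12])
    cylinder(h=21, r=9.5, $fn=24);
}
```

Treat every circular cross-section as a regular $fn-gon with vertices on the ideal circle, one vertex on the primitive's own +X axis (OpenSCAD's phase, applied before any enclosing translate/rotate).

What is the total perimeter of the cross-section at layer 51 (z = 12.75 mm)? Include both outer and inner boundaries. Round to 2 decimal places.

50.31 mm

At z = 12.75 mm: the cube is present — its section is the full 8.5×17 rectangle (perimeter 51.00 mm); the cube at (14, 1) (footprint 7×19.5) is included at this height (perimeter 53.00 mm); the cube at (0, -4) is not intersected at this z (z outside [17.5, 22.5]); After the difference (first − rest): starting from the 8.5×17 cube, the 7×19.5 cube at (14, 1) misses the remaining region (no effect) — boundary = 51.00 mm; the cylinder at (3.5, 8.5): section is a regular 24-gon, circumradius r=9.5 (perimeter = 2·24·9.500·sin(180°/24) = 59.52 mm); Taking the intersection: the r=9.5 cylinder at (3.5, 8.5) partially overlaps the result so far; clipping to the common part keeps 144.14 mm² — boundary = 50.31 mm. Overall, the cross-section is a single solid region. Total boundary length (outer) = 50.31 mm.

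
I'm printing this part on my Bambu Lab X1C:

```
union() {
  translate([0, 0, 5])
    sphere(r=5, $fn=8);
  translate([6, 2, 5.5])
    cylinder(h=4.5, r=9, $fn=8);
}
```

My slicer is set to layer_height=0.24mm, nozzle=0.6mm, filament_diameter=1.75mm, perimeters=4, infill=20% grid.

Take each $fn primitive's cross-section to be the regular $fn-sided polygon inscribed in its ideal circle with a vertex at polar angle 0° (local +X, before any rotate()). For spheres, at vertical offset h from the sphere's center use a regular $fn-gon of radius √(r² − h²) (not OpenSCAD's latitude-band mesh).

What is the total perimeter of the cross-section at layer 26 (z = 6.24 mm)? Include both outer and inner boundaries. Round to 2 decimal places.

58.18 mm

At z = 6.24 mm: the r=5 sphere slices to a regular 8-gon of circumradius 4.844 (√(r²−h²) with h=1.24 from center) (perimeter = 2·8·4.844·sin(180°/8) = 29.66 mm); the cylinder at (6, 2): section is a regular 8-gon, circumradius r=9 (perimeter = 2·8·9.000·sin(180°/8) = 55.11 mm); Taking the union: the regions partially overlap (shared area 49.87 mm²), so the edge portions inside another operand are dropped and the merged outline is re-measured after clipping — boundary = 58.18 mm. Overall, the cross-section is a single solid region. Total boundary length (outer) = 58.18 mm.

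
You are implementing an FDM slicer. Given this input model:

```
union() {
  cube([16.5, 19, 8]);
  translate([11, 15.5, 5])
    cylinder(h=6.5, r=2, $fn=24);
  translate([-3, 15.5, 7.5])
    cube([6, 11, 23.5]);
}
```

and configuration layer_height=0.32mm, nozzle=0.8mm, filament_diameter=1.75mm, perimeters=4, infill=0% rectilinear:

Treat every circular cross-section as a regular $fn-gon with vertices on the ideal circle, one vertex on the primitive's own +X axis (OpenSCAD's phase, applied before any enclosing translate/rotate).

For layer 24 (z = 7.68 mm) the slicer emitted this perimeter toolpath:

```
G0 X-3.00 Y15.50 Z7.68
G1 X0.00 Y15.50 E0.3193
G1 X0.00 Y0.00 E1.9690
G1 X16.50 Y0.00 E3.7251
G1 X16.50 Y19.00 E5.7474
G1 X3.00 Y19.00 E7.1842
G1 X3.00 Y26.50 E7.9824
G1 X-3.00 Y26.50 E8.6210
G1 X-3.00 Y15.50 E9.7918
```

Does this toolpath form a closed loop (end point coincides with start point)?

Start point (G0): (-3.00, 15.50). End point (last G1): the path returns to the start — closed.

yes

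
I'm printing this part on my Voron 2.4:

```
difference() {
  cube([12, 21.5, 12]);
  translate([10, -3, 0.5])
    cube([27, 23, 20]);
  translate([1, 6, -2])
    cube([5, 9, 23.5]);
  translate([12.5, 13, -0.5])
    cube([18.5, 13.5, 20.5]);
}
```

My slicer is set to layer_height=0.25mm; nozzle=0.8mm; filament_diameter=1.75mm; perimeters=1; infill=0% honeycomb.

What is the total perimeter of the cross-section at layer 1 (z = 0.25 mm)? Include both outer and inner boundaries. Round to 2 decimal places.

95.00 mm

At z = 0.25 mm: the cube is present — its section is the full 12×21.5 rectangle (perimeter 67.00 mm); the cube at (10, -3) does not reach this height (z outside [0.5, 20.5]); the 5×9 cube at (1, 6) contributes its full rectangle (perimeter 28.00 mm); the cube at (12.5, 13) is present — its section is the full 18.5×13.5 rectangle (perimeter 64.00 mm); After the difference (first − rest): starting from the 12×21.5 cube, the 5×9 cube at (1, 6) lies wholly inside it (removes its full 45.00 mm² and its 28.00 mm outline becomes a hole wall); the 18.5×13.5 cube at (12.5, 13) misses the remaining region (no effect) — boundary (outer + 1 inner loop) = 95.00 mm. Overall, the cross-section is one region with 1 hole. Total boundary length (outer + inner) = 95.00 mm.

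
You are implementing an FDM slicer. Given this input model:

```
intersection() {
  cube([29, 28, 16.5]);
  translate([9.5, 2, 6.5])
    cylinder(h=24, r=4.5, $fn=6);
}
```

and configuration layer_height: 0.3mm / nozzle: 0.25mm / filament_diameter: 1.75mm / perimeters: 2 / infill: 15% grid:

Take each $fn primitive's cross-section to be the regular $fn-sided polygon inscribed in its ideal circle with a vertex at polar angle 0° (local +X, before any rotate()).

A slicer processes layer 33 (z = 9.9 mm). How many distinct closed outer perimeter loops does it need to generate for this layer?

At z = 9.9 mm: the 29×28 cube contributes its full rectangle; the cylinder at (9.5, 2): section is a regular 6-gon, circumradius r=4.5; Keeping only the common overlap: the r=4.5 cylinder at (9.5, 2) partially overlaps the 29×28 cube; clipping to the common part keeps 42.00 mm² — 1 connected region. The result has 1 disconnected region.

1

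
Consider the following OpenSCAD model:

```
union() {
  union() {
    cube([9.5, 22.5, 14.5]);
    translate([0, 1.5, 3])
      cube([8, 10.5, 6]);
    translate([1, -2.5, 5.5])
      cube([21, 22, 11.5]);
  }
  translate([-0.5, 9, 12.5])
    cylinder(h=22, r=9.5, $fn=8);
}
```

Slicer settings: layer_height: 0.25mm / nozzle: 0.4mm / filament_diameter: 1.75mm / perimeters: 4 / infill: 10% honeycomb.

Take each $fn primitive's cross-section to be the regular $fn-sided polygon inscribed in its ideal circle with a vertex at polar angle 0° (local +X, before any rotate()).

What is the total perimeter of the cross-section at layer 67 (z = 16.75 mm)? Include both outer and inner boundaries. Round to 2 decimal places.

At z = 16.75 mm: the cube does not reach this height (z outside [0, 14.5]); the cube at (0, 1.5) is not intersected at this z (z outside [3, 9]); the cube at (1, -2.5) is present — its section is the full 21×22 rectangle (perimeter 86.00 mm); Merging all regions: only the 21×22 cube at (1, -2.5) is present, so the union is just that shape — boundary = 86.00 mm; the r=9.5 cylinder at (-0.5, 9) gives a regular 8-gon of circumradius 9.5 (constant along its height) (perimeter = 2·8·9.500·sin(180°/8) = 58.17 mm); Combining (union): the regions partially overlap (shared area 100.06 mm²), so the edge portions inside another operand are dropped and the merged outline is re-measured after clipping — boundary = 100.57 mm. Overall, the cross-section is a single solid region. Total boundary length (outer) = 100.57 mm.

100.57 mm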